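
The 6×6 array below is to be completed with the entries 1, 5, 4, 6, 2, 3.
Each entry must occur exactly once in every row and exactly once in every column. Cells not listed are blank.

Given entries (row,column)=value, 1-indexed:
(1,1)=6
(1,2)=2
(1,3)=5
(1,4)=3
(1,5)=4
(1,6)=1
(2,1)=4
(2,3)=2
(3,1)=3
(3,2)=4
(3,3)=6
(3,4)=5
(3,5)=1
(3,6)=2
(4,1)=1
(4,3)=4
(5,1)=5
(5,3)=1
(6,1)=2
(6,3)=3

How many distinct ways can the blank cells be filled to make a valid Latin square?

Row 2, column 2: eliminating its row and column leaves {1, 5, 6, 3}.
Row 2, column 4: eliminating its row and column leaves {1, 6}.
Row 2, column 5: eliminating its row and column leaves {5, 6, 3}.
Row 2, column 6: eliminating its row and column leaves {5, 6, 3}.
Row 4, column 2: eliminating its row and column leaves {5, 6, 3}.
Row 4, column 4: eliminating its row and column leaves {6, 2}.
Row 4, column 5: eliminating its row and column leaves {5, 6, 2, 3}.
Row 4, column 6: eliminating its row and column leaves {5, 6, 3}.
Row 5, column 2: eliminating its row and column leaves {6, 3}.
Row 5, column 4: eliminating its row and column leaves {4, 6, 2}.
Row 5, column 5: eliminating its row and column leaves {6, 2, 3}.
Row 5, column 6: eliminating its row and column leaves {4, 6, 3}.
Row 6, column 2: eliminating its row and column leaves {1, 5, 6}.
Row 6, column 4: eliminating its row and column leaves {1, 4, 6}.
Row 6, column 5: eliminating its row and column leaves {5, 6}.
Row 6, column 6: eliminating its row and column leaves {5, 4, 6}.
Enumerating the assignments across these blanks that avoid any row or column repeat gives 16 completions.

16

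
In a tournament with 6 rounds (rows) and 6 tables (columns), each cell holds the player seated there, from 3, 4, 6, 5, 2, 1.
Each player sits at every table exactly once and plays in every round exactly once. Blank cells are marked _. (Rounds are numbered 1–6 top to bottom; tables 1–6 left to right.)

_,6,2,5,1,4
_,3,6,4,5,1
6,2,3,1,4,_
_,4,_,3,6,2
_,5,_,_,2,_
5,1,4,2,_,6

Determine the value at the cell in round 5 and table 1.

4

Round 1, table 1: round 1 has {4, 6, 5, 2, 1} and table 1 has {6, 5}, leaving only 3.
Round 2, table 1: round 2 has {3, 4, 6, 5, 1} and table 1 has {3, 6, 5}, leaving only 2.
Round 3, table 6: round 3 has {3, 4, 6, 2, 1} and table 6 has {4, 6, 2, 1}, leaving only 5.
Round 4, table 1: round 4 has {3, 4, 6, 2} and table 1 has {3, 6, 5, 2}, leaving only 1.
Round 5 already has {5, 2} and table 1 already has {3, 6, 5, 2, 1}, so round 5, table 1 must be 4.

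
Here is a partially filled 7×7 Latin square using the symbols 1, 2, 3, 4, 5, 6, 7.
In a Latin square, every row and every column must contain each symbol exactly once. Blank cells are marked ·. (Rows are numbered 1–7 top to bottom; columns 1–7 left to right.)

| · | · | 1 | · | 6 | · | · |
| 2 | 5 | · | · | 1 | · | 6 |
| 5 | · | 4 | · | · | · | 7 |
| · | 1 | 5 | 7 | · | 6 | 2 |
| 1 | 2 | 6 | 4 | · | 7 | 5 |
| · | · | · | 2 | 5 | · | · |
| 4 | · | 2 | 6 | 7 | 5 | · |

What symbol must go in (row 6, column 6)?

Row 2, column 4: row 2 has {1, 2, 5, 6} and column 4 has {2, 4, 6, 7}, leaving only 3.
Row 1, column 4: row 1 has {1, 6} and column 4 has {2, 3, 4, 6, 7}, leaving only 5.
Row 2, column 3: row 2 has {1, 2, 3, 5, 6} and column 3 has {1, 2, 4, 5, 6}, leaving only 7.
Row 2, column 6: row 2 has {1, 2, 3, 5, 6, 7} and column 6 has {5, 6, 7}, leaving only 4.
Row 3, column 4: row 3 has {4, 5, 7} and column 4 has {2, 3, 4, 5, 6, 7}, leaving only 1.
Row 4, column 1: row 4 has {1, 2, 5, 6, 7} and column 1 has {1, 2, 4, 5}, leaving only 3.
Row 1, column 1: row 1 has {1, 5, 6} and column 1 has {1, 2, 3, 4, 5}, leaving only 7.
Row 4, column 5: row 4 has {1, 2, 3, 5, 6, 7} and column 5 has {1, 5, 6, 7}, leaving only 4.
Row 5, column 5: row 5 has {1, 2, 4, 5, 6, 7} and column 5 has {1, 4, 5, 6, 7}, leaving only 3.
Row 3, column 5: row 3 has {1, 4, 5, 7} and column 5 has {1, 3, 4, 5, 6, 7}, leaving only 2.
Row 3, column 6: row 3 has {1, 2, 4, 5, 7} and column 6 has {4, 5, 6, 7}, leaving only 3.
Row 6 already has {2, 5} and column 6 already has {3, 4, 5, 6, 7}, so row 6, column 6 must be 1.

1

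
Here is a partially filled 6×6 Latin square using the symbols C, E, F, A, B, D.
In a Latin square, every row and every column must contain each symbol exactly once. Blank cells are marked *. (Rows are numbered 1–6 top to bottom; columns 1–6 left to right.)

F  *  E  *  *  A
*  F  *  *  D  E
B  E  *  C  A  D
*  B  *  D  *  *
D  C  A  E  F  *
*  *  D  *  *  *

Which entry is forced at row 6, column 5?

Row 1, column 2: row 1 has {E, F, A} and column 2 has {C, E, F, B}, leaving only D.
Row 1, column 4: row 1 has {E, F, A, D} and column 4 has {C, E, D}, leaving only B.
Row 1, column 5: row 1 has {E, F, A, B, D} and column 5 has {F, A, D}, leaving only C.
Row 2, column 4: row 2 has {E, F, D} and column 4 has {C, E, B, D}, leaving only A.
Row 2, column 1: row 2 has {E, F, A, D} and column 1 has {F, B, D}, leaving only C.
Row 2, column 3: row 2 has {C, E, F, A, D} and column 3 has {E, A, D}, leaving only B.
Row 3, column 3: row 3 has {C, E, A, B, D} and column 3 has {E, A, B, D}, leaving only F.
Row 4, column 3: row 4 has {B, D} and column 3 has {E, F, A, B, D}, leaving only C.
Row 4, column 5: row 4 has {C, B, D} and column 5 has {C, F, A, D}, leaving only E.
Row 6 already has {D} and column 5 already has {C, E, F, A, D}, so row 6, column 5 must be B.

B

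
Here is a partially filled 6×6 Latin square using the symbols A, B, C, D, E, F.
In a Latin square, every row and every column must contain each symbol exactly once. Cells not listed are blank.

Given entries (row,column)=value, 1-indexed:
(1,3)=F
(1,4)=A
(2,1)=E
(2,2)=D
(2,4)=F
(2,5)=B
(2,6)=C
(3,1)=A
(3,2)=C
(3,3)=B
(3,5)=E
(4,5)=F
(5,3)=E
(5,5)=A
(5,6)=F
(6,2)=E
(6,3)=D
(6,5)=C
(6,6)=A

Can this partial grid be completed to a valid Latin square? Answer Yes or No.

No

Row 1, column 2: row 1 has {A, F} and column 2 has {C, D, E}, so it must be B.
Now row 5, column 2: row 5 together with column 2 already contain {A, B, C, D, E, F} — every symbol — so nothing can go there. The grid has no valid completion.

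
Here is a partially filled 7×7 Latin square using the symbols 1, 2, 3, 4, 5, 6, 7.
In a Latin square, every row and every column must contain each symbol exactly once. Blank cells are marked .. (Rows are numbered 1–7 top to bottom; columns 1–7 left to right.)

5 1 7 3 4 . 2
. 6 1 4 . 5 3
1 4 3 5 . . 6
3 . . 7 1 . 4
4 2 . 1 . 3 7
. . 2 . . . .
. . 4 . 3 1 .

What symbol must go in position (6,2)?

3

Row 1, column 6: row 1 has {1, 2, 3, 4, 5, 7} and column 6 has {1, 3, 5}, leaving only 6.
Row 4, column 2: row 4 has {1, 3, 4, 7} and column 2 has {1, 2, 4, 6}, leaving only 5.
Row 4, column 3: row 4 has {1, 3, 4, 5, 7} and column 3 has {1, 2, 3, 4, 7}, leaving only 6.
Row 4, column 6: row 4 has {1, 3, 4, 5, 6, 7} and column 6 has {1, 3, 5, 6}, leaving only 2.
Row 3, column 6: row 3 has {1, 3, 4, 5, 6} and column 6 has {1, 2, 3, 5, 6}, leaving only 7.
Row 3, column 5: row 3 has {1, 3, 4, 5, 6, 7} and column 5 has {1, 3, 4}, leaving only 2.
Row 2, column 5: row 2 has {1, 3, 4, 5, 6} and column 5 has {1, 2, 3, 4}, leaving only 7.
Row 2, column 1: row 2 has {1, 3, 4, 5, 6, 7} and column 1 has {1, 3, 4, 5}, leaving only 2.
Row 5, column 3: row 5 has {1, 2, 3, 4, 7} and column 3 has {1, 2, 3, 4, 6, 7}, leaving only 5.
Row 5, column 5: row 5 has {1, 2, 3, 4, 5, 7} and column 5 has {1, 2, 3, 4, 7}, leaving only 6.
Row 6, column 4: row 6 has {2} and column 4 has {1, 3, 4, 5, 7}, leaving only 6.
Row 6, column 1: row 6 has {2, 6} and column 1 has {1, 2, 3, 4, 5}, leaving only 7.
Row 6 already has {2, 6, 7} and column 2 already has {1, 2, 4, 5, 6}, so row 6, column 2 must be 3.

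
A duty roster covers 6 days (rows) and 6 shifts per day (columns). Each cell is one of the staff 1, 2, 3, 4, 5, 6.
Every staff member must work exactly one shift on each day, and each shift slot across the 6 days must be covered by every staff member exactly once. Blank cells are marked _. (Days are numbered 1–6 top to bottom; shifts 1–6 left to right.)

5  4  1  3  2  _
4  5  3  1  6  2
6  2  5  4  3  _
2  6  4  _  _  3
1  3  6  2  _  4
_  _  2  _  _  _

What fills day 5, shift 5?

5

Day 5 already has {1, 2, 3, 4, 6} and shift 5 already has {2, 3, 6}, so day 5, shift 5 must be 5.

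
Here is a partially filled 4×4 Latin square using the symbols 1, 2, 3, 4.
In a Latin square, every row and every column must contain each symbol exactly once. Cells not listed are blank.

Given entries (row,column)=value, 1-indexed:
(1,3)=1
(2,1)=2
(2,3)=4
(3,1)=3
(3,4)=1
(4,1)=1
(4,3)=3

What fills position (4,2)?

2

Row 1, column 1: row 1 has {1} and column 1 has {1, 2, 3}, leaving only 4.
Row 2, column 4: row 2 has {2, 4} and column 4 has {1}, leaving only 3.
Row 1, column 4: row 1 has {1, 4} and column 4 has {1, 3}, leaving only 2.
Row 1, column 2: row 1 has {1, 2, 4} and column 2 has {}, leaving only 3.
Row 2, column 2: row 2 has {2, 3, 4} and column 2 has {3}, leaving only 1.
Row 3, column 3: row 3 has {1, 3} and column 3 has {1, 3, 4}, leaving only 2.
Row 3, column 2: row 3 has {1, 2, 3} and column 2 has {1, 3}, leaving only 4.
Row 4 already has {1, 3} and column 2 already has {1, 3, 4}, so row 4, column 2 must be 2.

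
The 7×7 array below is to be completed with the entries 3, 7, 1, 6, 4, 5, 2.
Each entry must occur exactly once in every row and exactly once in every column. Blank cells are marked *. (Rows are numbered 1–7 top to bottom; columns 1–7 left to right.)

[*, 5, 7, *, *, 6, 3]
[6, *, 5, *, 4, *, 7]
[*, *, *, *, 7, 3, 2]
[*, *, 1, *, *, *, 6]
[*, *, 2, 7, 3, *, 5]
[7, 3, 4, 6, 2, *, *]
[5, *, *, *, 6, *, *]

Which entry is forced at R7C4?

1

Row 1, column 5: row 1 has {3, 7, 6, 5} and column 5 has {3, 7, 6, 4, 2}, leaving only 1.
Row 3, column 3: row 3 has {3, 7, 2} and column 3 has {7, 1, 4, 5, 2}, leaving only 6.
Row 4, column 5: row 4 has {1, 6} and column 5 has {3, 7, 1, 6, 4, 2}, leaving only 5.
Row 6, column 7: row 6 has {3, 7, 6, 4, 2} and column 7 has {3, 7, 6, 5, 2}, leaving only 1.
Row 6, column 6: row 6 has {3, 7, 1, 6, 4, 2} and column 6 has {3, 6}, leaving only 5.
Row 7, column 3: row 7 has {6, 5} and column 3 has {7, 1, 6, 4, 5, 2}, leaving only 3.
Row 7, column 7: row 7 has {3, 6, 5} and column 7 has {3, 7, 1, 6, 5, 2}, leaving only 4.
Row 7, column 4 is narrowed to {1, 2}.
If it were 2, then row 2, column 6 would be left with no valid symbol.
So row 7, column 4 must be 1.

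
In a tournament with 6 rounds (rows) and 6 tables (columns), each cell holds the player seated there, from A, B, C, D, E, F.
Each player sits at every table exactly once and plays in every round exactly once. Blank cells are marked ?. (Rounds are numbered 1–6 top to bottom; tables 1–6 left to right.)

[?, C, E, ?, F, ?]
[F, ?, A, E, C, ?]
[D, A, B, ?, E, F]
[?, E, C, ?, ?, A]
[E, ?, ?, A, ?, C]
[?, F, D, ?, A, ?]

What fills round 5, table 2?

D

Round 3, table 4: round 3 has {A, B, D, E, F} and table 4 has {A, E}, leaving only C.
Round 4, table 1: round 4 has {A, C, E} and table 1 has {D, E, F}, leaving only B.
Round 1, table 1: round 1 has {C, E, F} and table 1 has {B, D, E, F}, leaving only A.
Round 4, table 5: round 4 has {A, B, C, E} and table 5 has {A, C, E, F}, leaving only D.
Round 4, table 4: round 4 has {A, B, C, D, E} and table 4 has {A, C, E}, leaving only F.
Round 5, table 3: round 5 has {A, C, E} and table 3 has {A, B, C, D, E}, leaving only F.
Round 5, table 5: round 5 has {A, C, E, F} and table 5 has {A, C, D, E, F}, leaving only B.
Round 5 already has {A, B, C, E, F} and table 2 already has {A, C, E, F}, so round 5, table 2 must be D.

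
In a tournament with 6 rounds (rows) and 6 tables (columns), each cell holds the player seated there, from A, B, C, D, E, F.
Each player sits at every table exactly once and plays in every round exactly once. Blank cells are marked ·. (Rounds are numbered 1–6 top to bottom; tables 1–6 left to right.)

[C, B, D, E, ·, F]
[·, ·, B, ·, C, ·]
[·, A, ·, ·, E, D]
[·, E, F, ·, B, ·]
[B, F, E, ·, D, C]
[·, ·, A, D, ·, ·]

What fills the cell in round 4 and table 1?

D

Round 1, table 5: round 1 has {B, C, D, E, F} and table 5 has {B, C, D, E}, leaving only A.
Round 2, table 2: round 2 has {B, C} and table 2 has {A, B, E, F}, leaving only D.
Round 3, table 1: round 3 has {A, D, E} and table 1 has {B, C}, leaving only F.
Round 3, table 3: round 3 has {A, D, E, F} and table 3 has {A, B, D, E, F}, leaving only C.
Round 3, table 4: round 3 has {A, C, D, E, F} and table 4 has {D, E}, leaving only B.
Round 4, table 6: round 4 has {B, E, F} and table 6 has {C, D, F}, leaving only A.
Round 4 already has {A, B, E, F} and table 1 already has {B, C, F}, so round 4, table 1 must be D.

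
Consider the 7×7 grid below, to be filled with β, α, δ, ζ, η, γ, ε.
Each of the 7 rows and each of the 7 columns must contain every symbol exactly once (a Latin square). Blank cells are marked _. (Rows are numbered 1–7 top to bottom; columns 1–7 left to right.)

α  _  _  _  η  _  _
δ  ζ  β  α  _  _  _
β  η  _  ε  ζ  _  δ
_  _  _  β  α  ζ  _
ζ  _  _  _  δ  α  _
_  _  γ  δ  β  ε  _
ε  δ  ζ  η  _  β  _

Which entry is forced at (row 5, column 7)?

Row 3, column 3: row 3 has {β, δ, ζ, η, ε} and column 3 has {β, ζ, γ}, leaving only α.
Row 3, column 6: row 3 has {β, α, δ, ζ, η, ε} and column 6 has {β, α, ζ, ε}, leaving only γ.
Row 1, column 6: row 1 has {α, η} and column 6 has {β, α, ζ, γ, ε}, leaving only δ.
Row 1, column 3: row 1 has {α, δ, η} and column 3 has {β, α, ζ, γ}, leaving only ε.
Row 2, column 6: row 2 has {β, α, δ, ζ} and column 6 has {β, α, δ, ζ, γ, ε}, leaving only η.
Row 5, column 3: row 5 has {α, δ, ζ} and column 3 has {β, α, ζ, γ, ε}, leaving only η.
Row 4, column 3: row 4 has {β, α, ζ} and column 3 has {β, α, ζ, η, γ, ε}, leaving only δ.
Row 5, column 4: row 5 has {α, δ, ζ, η} and column 4 has {β, α, δ, η, ε}, leaving only γ.
Row 1, column 4: row 1 has {α, δ, η, ε} and column 4 has {β, α, δ, η, γ, ε}, leaving only ζ.
Row 6, column 1: row 6 has {β, δ, γ, ε} and column 1 has {β, α, δ, ζ, ε}, leaving only η.
Row 4, column 1: row 4 has {β, α, δ, ζ} and column 1 has {β, α, δ, ζ, η, ε}, leaving only γ.
Row 4, column 2: row 4 has {β, α, δ, ζ, γ} and column 2 has {δ, ζ, η}, leaving only ε.
Row 4, column 7: row 4 has {β, α, δ, ζ, γ, ε} and column 7 has {δ}, leaving only η.
Row 5, column 2: row 5 has {α, δ, ζ, η, γ} and column 2 has {δ, ζ, η, ε}, leaving only β.
Row 5 already has {β, α, δ, ζ, η, γ} and column 7 already has {δ, η}, so row 5, column 7 must be ε.

ε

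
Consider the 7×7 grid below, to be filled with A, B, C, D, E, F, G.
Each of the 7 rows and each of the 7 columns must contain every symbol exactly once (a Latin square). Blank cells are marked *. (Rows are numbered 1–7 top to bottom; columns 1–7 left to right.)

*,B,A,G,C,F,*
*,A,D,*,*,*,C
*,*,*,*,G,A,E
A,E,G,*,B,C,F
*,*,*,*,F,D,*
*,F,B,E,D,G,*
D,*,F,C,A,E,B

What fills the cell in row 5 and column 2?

Row 1, column 1: row 1 has {A, B, C, F, G} and column 1 has {A, D}, leaving only E.
Row 1, column 7: row 1 has {A, B, C, E, F, G} and column 7 has {B, C, E, F}, leaving only D.
Row 2, column 5: row 2 has {A, C, D} and column 5 has {A, B, C, D, F, G}, leaving only E.
Row 2, column 6: row 2 has {A, C, D, E} and column 6 has {A, C, D, E, F, G}, leaving only B.
Row 2, column 4: row 2 has {A, B, C, D, E} and column 4 has {C, E, G}, leaving only F.
Row 2, column 1: row 2 has {A, B, C, D, E, F} and column 1 has {A, D, E}, leaving only G.
Row 3, column 3: row 3 has {A, E, G} and column 3 has {A, B, D, F, G}, leaving only C.
Row 3, column 2: row 3 has {A, C, E, G} and column 2 has {A, B, E, F}, leaving only D.
Row 3, column 4: row 3 has {A, C, D, E, G} and column 4 has {C, E, F, G}, leaving only B.
Row 3, column 1: row 3 has {A, B, C, D, E, G} and column 1 has {A, D, E, G}, leaving only F.
Row 4, column 4: row 4 has {A, B, C, E, F, G} and column 4 has {B, C, E, F, G}, leaving only D.
Row 5, column 3: row 5 has {D, F} and column 3 has {A, B, C, D, F, G}, leaving only E.
Row 5, column 4: row 5 has {D, E, F} and column 4 has {B, C, D, E, F, G}, leaving only A.
Row 5, column 7: row 5 has {A, D, E, F} and column 7 has {B, C, D, E, F}, leaving only G.
Row 5 already has {A, D, E, F, G} and column 2 already has {A, B, D, E, F}, so row 5, column 2 must be C.

C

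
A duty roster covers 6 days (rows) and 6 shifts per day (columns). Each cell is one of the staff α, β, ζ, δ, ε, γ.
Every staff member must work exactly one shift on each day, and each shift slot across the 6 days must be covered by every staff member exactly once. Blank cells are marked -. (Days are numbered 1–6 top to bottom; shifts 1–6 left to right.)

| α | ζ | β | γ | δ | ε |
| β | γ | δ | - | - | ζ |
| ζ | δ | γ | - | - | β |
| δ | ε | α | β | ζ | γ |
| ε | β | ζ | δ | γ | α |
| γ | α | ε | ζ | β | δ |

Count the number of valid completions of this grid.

2

Day 2, shift 4: eliminating its day and shift leaves {α, ε}.
Day 2, shift 5: eliminating its day and shift leaves {α, ε}.
Day 3, shift 4: eliminating its day and shift leaves {α, ε}.
Day 3, shift 5: eliminating its day and shift leaves {α, ε}.
Enumerating the assignments across these blanks that avoid any day or shift repeat gives 2 completions.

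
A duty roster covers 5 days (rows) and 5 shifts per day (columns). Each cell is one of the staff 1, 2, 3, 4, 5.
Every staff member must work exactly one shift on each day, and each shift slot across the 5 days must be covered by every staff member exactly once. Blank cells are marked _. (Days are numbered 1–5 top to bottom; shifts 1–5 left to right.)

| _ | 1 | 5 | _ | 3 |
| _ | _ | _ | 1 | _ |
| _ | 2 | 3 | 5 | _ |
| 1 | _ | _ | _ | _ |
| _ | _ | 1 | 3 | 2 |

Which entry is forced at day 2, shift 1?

Day 3, shift 1: day 3 has {2, 3, 5} and shift 1 has {1}, leaving only 4.
Day 1, shift 1: day 1 has {1, 3, 5} and shift 1 has {1, 4}, leaving only 2.
Day 1, shift 4: day 1 has {1, 2, 3, 5} and shift 4 has {1, 3, 5}, leaving only 4.
Day 3, shift 5: day 3 has {2, 3, 4, 5} and shift 5 has {2, 3}, leaving only 1.
Day 4, shift 4: day 4 has {1} and shift 4 has {1, 3, 4, 5}, leaving only 2.
Day 4, shift 3: day 4 has {1, 2} and shift 3 has {1, 3, 5}, leaving only 4.
Day 2, shift 3: day 2 has {1} and shift 3 has {1, 3, 4, 5}, leaving only 2.
Day 4, shift 5: day 4 has {1, 2, 4} and shift 5 has {1, 2, 3}, leaving only 5.
Day 2, shift 5: day 2 has {1, 2} and shift 5 has {1, 2, 3, 5}, leaving only 4.
Day 4, shift 2: day 4 has {1, 2, 4, 5} and shift 2 has {1, 2}, leaving only 3.
Day 2, shift 2: day 2 has {1, 2, 4} and shift 2 has {1, 2, 3}, leaving only 5.
Day 2 already has {1, 2, 4, 5} and shift 1 already has {1, 2, 4}, so day 2, shift 1 must be 3.

3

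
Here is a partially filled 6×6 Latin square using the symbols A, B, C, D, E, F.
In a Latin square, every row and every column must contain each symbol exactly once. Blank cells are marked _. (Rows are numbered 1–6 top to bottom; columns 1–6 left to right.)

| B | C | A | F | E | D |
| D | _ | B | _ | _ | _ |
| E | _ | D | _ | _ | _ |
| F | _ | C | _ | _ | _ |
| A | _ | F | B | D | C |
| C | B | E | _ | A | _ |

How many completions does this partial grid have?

3

Row 2, column 2: eliminating its row and column leaves {A, E, F}.
Row 2, column 4: eliminating its row and column leaves {A, C, E}.
Row 2, column 5: eliminating its row and column leaves {C, F}.
Row 2, column 6: eliminating its row and column leaves {A, E, F}.
Row 3, column 2: eliminating its row and column leaves {A, F}.
Row 3, column 4: eliminating its row and column leaves {A, C}.
Row 3, column 5: eliminating its row and column leaves {B, C, F}.
Row 3, column 6: eliminating its row and column leaves {A, B, F}.
Row 4, column 2: eliminating its row and column leaves {A, D, E}.
Row 4, column 4: eliminating its row and column leaves {A, D, E}.
Row 4, column 5: eliminating its row and column leaves {B}.
Row 4, column 6: eliminating its row and column leaves {A, B, E}.
Row 5, column 2: eliminating its row and column leaves {E}.
Row 6, column 4: eliminating its row and column leaves {D}.
Row 6, column 6: eliminating its row and column leaves {F}.
Enumerating the assignments across these blanks that avoid any row or column repeat gives 3 completions.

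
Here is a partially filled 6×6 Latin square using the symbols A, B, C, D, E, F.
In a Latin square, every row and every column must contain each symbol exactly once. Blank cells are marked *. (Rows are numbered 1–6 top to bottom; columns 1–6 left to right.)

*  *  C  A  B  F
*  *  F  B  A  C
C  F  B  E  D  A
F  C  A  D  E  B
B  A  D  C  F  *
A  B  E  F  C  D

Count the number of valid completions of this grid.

2

Row 1, column 1: eliminating its row and column leaves {D, E}.
Row 1, column 2: eliminating its row and column leaves {D, E}.
Row 2, column 1: eliminating its row and column leaves {D, E}.
Row 2, column 2: eliminating its row and column leaves {D, E}.
Row 5, column 6: eliminating its row and column leaves {E}.
Enumerating the assignments across these blanks that avoid any row or column repeat gives 2 completions.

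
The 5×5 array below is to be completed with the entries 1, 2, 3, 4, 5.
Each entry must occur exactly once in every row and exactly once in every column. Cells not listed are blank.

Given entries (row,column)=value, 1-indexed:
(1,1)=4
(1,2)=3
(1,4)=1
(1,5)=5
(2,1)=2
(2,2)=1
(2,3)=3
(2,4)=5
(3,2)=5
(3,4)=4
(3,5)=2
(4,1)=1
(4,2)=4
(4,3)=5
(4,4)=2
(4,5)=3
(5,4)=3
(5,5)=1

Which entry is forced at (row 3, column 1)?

Row 3 already has {2, 4, 5} and column 1 already has {1, 2, 4}, so row 3, column 1 must be 3.

3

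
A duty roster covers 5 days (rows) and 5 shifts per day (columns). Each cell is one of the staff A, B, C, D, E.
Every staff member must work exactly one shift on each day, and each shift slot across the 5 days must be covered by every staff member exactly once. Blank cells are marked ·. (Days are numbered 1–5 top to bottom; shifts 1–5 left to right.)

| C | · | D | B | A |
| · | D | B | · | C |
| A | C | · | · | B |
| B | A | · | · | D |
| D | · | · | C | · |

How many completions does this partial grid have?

1

Day 1, shift 2: eliminating its day and shift leaves {E}.
Day 2, shift 1: eliminating its day and shift leaves {E}.
Day 2, shift 4: eliminating its day and shift leaves {A, E}.
Day 3, shift 3: eliminating its day and shift leaves {E}.
Day 3, shift 4: eliminating its day and shift leaves {D, E}.
Day 4, shift 3: eliminating its day and shift leaves {C, E}.
Day 4, shift 4: eliminating its day and shift leaves {E}.
Day 5, shift 2: eliminating its day and shift leaves {B, E}.
Day 5, shift 3: eliminating its day and shift leaves {A, E}.
Day 5, shift 5: eliminating its day and shift leaves {E}.
Only one assignment across all blanks avoids any day or shift repeat, giving 1 completion.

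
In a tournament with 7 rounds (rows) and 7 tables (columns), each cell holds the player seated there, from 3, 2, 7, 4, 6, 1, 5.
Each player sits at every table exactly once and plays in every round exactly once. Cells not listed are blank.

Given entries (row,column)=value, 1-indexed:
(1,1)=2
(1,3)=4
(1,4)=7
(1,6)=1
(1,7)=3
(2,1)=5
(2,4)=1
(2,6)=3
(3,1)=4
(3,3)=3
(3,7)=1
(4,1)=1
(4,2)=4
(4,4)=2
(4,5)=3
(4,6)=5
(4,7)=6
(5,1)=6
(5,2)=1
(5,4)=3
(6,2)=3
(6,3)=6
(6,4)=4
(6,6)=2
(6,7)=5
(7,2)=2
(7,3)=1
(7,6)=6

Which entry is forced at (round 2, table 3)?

2

Round 3, table 6: round 3 has {3, 4, 1} and table 6 has {3, 2, 6, 1, 5}, leaving only 7.
Round 4, table 3: round 4 has {3, 2, 4, 6, 1, 5} and table 3 has {3, 4, 6, 1}, leaving only 7.
Round 2 already has {3, 1, 5} and table 3 already has {3, 7, 4, 6, 1}, so round 2, table 3 must be 2.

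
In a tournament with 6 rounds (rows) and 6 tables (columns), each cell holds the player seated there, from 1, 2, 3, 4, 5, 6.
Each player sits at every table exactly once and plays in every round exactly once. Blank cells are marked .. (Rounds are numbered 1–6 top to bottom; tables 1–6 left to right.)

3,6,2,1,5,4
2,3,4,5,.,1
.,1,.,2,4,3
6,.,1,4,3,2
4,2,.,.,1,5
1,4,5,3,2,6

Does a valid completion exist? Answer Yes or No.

Yes

No round or table among the givens repeats a symbol, and propagating forced cells runs into no contradiction.
One valid completion exists (for instance, 3 6 2 1 5 4 / 2 3 4 5 6 1 / 5 1 6 2 4 3 / 6 5 1 4 3 2 / 4 2 3 6 1 5 / 1 4 5 3 2 6).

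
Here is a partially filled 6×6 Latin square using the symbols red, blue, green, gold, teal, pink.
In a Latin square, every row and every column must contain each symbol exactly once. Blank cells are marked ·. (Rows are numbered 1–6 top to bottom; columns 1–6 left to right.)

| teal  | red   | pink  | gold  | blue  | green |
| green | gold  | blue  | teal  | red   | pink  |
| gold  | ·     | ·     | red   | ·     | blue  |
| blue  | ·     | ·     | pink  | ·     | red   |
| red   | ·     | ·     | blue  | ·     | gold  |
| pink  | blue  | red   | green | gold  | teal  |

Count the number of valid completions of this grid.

4

Row 3, column 2: eliminating its row and column leaves {green, teal, pink}.
Row 3, column 3: eliminating its row and column leaves {green, teal}.
Row 3, column 5: eliminating its row and column leaves {green, teal, pink}.
Row 4, column 2: eliminating its row and column leaves {green, teal}.
Row 4, column 3: eliminating its row and column leaves {green, gold, teal}.
Row 4, column 5: eliminating its row and column leaves {green, teal}.
Row 5, column 2: eliminating its row and column leaves {green, teal, pink}.
Row 5, column 3: eliminating its row and column leaves {green, teal}.
Row 5, column 5: eliminating its row and column leaves {green, teal, pink}.
Enumerating the assignments across these blanks that avoid any row or column repeat gives 4 completions.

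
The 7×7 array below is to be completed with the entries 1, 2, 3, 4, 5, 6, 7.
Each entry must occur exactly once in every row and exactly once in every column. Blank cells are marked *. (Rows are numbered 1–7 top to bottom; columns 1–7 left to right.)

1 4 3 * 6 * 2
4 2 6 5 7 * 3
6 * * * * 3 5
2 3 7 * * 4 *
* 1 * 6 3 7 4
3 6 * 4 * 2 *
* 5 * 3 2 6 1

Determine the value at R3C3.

1

Row 1, column 4: row 1 has {1, 2, 3, 4, 6} and column 4 has {3, 4, 5, 6}, leaving only 7.
Row 1, column 6: row 1 has {1, 2, 3, 4, 6, 7} and column 6 has {2, 3, 4, 6, 7}, leaving only 5.
Row 2, column 6: row 2 has {2, 3, 4, 5, 6, 7} and column 6 has {2, 3, 4, 5, 6, 7}, leaving only 1.
Row 3, column 2: row 3 has {3, 5, 6} and column 2 has {1, 2, 3, 4, 5, 6}, leaving only 7.
Row 4, column 4: row 4 has {2, 3, 4, 7} and column 4 has {3, 4, 5, 6, 7}, leaving only 1.
Row 3, column 4: row 3 has {3, 5, 6, 7} and column 4 has {1, 3, 4, 5, 6, 7}, leaving only 2.
Row 4, column 5: row 4 has {1, 2, 3, 4, 7} and column 5 has {2, 3, 6, 7}, leaving only 5.
Row 4, column 7: row 4 has {1, 2, 3, 4, 5, 7} and column 7 has {1, 2, 3, 4, 5}, leaving only 6.
Row 5, column 1: row 5 has {1, 3, 4, 6, 7} and column 1 has {1, 2, 3, 4, 6}, leaving only 5.
Row 5, column 3: row 5 has {1, 3, 4, 5, 6, 7} and column 3 has {3, 6, 7}, leaving only 2.
Row 6, column 5: row 6 has {2, 3, 4, 6} and column 5 has {2, 3, 5, 6, 7}, leaving only 1.
Row 3, column 5: row 3 has {2, 3, 5, 6, 7} and column 5 has {1, 2, 3, 5, 6, 7}, leaving only 4.
Row 3 already has {2, 3, 4, 5, 6, 7} and column 3 already has {2, 3, 6, 7}, so row 3, column 3 must be 1.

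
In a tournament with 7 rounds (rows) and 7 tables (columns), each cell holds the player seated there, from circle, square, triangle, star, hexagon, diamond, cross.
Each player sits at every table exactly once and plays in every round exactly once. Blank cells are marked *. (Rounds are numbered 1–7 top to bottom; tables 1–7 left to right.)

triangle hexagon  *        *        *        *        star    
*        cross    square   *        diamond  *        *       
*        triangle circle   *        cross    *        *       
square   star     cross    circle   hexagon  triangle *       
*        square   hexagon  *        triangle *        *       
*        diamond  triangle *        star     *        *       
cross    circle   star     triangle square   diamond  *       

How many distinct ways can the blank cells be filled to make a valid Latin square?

14

Round 1, table 3: eliminating its round and table leaves {diamond}.
Round 1, table 4: eliminating its round and table leaves {square, diamond, cross}.
Round 1, table 5: eliminating its round and table leaves {circle}.
Round 1, table 6: eliminating its round and table leaves {circle, square, cross}.
Round 2, table 1: eliminating its round and table leaves {circle, star, hexagon}.
Round 2, table 4: eliminating its round and table leaves {star, hexagon}.
Round 2, table 6: eliminating its round and table leaves {circle, star, hexagon}.
Round 2, table 7: eliminating its round and table leaves {circle, triangle, hexagon}.
Round 3, table 1: eliminating its round and table leaves {star, hexagon, diamond}.
Round 3, table 4: eliminating its round and table leaves {square, star, hexagon, diamond}.
Round 3, table 6: eliminating its round and table leaves {square, star, hexagon}.
Round 3, table 7: eliminating its round and table leaves {square, hexagon, diamond}.
Round 4, table 7: eliminating its round and table leaves {diamond}.
Round 5, table 1: eliminating its round and table leaves {circle, star, diamond}.
Round 5, table 4: eliminating its round and table leaves {star, diamond, cross}.
Round 5, table 6: eliminating its round and table leaves {circle, star, cross}.
Round 5, table 7: eliminating its round and table leaves {circle, diamond, cross}.
Round 6, table 1: eliminating its round and table leaves {circle, hexagon}.
Round 6, table 4: eliminating its round and table leaves {square, hexagon, cross}.
Round 6, table 6: eliminating its round and table leaves {circle, square, hexagon, cross}.
Round 6, table 7: eliminating its round and table leaves {circle, square, hexagon, cross}.
Round 7, table 7: eliminating its round and table leaves {hexagon}.
Enumerating the assignments across these blanks that avoid any round or table repeat gives 14 completions.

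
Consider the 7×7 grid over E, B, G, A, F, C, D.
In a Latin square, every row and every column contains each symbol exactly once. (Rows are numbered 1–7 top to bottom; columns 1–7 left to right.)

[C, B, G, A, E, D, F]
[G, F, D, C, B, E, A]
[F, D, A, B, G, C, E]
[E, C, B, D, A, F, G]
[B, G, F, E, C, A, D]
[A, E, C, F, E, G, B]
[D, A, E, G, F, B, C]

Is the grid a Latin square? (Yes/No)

No

Column 5 contains E twice (at rows 1 and 6), so it is not a permutation.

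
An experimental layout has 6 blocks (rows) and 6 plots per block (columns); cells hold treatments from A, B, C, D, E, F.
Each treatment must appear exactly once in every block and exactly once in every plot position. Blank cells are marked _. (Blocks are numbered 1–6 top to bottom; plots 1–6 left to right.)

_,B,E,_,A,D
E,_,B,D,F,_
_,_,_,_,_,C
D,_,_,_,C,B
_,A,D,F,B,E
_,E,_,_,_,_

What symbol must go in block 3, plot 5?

Block 1, plot 4: block 1 has {A, B, D, E} and plot 4 has {D, F}, leaving only C.
Block 1, plot 1: block 1 has {A, B, C, D, E} and plot 1 has {D, E}, leaving only F.
Block 2, plot 2: block 2 has {B, D, E, F} and plot 2 has {A, B, E}, leaving only C.
Block 2, plot 6: block 2 has {B, C, D, E, F} and plot 6 has {B, C, D, E}, leaving only A.
Block 4, plot 2: block 4 has {B, C, D} and plot 2 has {A, B, C, E}, leaving only F.
Block 3, plot 2: block 3 has {C} and plot 2 has {A, B, C, E, F}, leaving only D.
Block 3 already has {C, D} and plot 5 already has {A, B, C, F}, so block 3, plot 5 must be E.

E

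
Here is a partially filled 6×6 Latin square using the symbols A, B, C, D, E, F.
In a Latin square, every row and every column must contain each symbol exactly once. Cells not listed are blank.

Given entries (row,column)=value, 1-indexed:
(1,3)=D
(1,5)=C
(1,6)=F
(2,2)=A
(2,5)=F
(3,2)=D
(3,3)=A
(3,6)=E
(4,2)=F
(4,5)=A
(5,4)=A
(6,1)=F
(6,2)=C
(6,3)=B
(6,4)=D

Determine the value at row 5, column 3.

F

Row 3, column 5: row 3 has {A, D, E} and column 5 has {A, C, F}, leaving only B.
Row 3, column 1: row 3 has {A, B, D, E} and column 1 has {F}, leaving only C.
Row 3, column 4: row 3 has {A, B, C, D, E} and column 4 has {A, D}, leaving only F.
Row 6, column 5: row 6 has {B, C, D, F} and column 5 has {A, B, C, F}, leaving only E.
Row 5, column 5: row 5 has {A} and column 5 has {A, B, C, E, F}, leaving only D.
Row 6, column 6: row 6 has {B, C, D, E, F} and column 6 has {E, F}, leaving only A.
Row 5, column 3 is narrowed to {C, E, F}.
If it were C, then row 4, column 3 would be left with no valid symbol.
If it were E, then row 4, column 3 would be left with no valid symbol.
So row 5, column 3 must be F.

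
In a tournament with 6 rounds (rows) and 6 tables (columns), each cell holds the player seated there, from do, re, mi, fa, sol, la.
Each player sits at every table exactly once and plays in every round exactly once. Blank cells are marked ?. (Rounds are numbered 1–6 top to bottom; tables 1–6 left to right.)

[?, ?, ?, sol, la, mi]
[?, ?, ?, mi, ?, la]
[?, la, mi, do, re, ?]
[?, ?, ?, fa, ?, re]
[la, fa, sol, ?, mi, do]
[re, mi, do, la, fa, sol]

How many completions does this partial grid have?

3

Round 1, table 1: eliminating its round and table leaves {do, fa}.
Round 1, table 2: eliminating its round and table leaves {do, re}.
Round 1, table 3: eliminating its round and table leaves {re, fa}.
Round 2, table 1: eliminating its round and table leaves {do, fa, sol}.
Round 2, table 2: eliminating its round and table leaves {do, re, sol}.
Round 2, table 3: eliminating its round and table leaves {re, fa}.
Round 2, table 5: eliminating its round and table leaves {do, sol}.
Round 3, table 1: eliminating its round and table leaves {fa, sol}.
Round 3, table 6: eliminating its round and table leaves {fa}.
Round 4, table 1: eliminating its round and table leaves {do, mi, sol}.
Round 4, table 2: eliminating its round and table leaves {do, sol}.
Round 4, table 3: eliminating its round and table leaves {la}.
Round 4, table 5: eliminating its round and table leaves {do, sol}.
Round 5, table 4: eliminating its round and table leaves {re}.
Enumerating the assignments across these blanks that avoid any round or table repeat gives 3 completions.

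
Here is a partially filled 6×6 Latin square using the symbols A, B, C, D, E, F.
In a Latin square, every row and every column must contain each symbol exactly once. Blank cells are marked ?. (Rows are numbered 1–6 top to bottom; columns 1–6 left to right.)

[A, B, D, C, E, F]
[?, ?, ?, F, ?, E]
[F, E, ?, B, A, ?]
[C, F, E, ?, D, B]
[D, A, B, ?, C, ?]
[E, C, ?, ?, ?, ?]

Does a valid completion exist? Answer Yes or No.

Row 5, column 6: row 5 together with column 6 already contain {A, B, C, D, E, F} — every symbol — so nothing can go there. The grid has no valid completion.

No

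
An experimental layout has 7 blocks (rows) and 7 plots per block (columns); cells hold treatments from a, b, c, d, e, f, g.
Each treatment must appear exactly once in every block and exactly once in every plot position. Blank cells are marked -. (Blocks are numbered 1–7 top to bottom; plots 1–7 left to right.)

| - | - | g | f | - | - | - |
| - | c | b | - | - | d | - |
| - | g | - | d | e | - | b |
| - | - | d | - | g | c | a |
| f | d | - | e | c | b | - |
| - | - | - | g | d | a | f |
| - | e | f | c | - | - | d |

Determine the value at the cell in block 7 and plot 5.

a

Block 1, plot 6: block 1 has {f, g} and plot 6 has {a, b, c, d}, leaving only e.
Block 1, plot 7: block 1 has {e, f, g} and plot 7 has {a, b, d, f}, leaving only c.
Block 2, plot 4: block 2 has {b, c, d} and plot 4 has {c, d, e, f, g}, leaving only a.
Block 2, plot 5: block 2 has {a, b, c, d} and plot 5 has {c, d, e, g}, leaving only f.
Block 3, plot 6: block 3 has {b, d, e, g} and plot 6 has {a, b, c, d, e}, leaving only f.
Block 4, plot 4: block 4 has {a, c, d, g} and plot 4 has {a, c, d, e, f, g}, leaving only b.
Block 4, plot 1: block 4 has {a, b, c, d, g} and plot 1 has {f}, leaving only e.
Block 2, plot 1: block 2 has {a, b, c, d, f} and plot 1 has {e, f}, leaving only g.
Block 2, plot 7: block 2 has {a, b, c, d, f, g} and plot 7 has {a, b, c, d, f}, leaving only e.
Block 4, plot 2: block 4 has {a, b, c, d, e, g} and plot 2 has {c, d, e, g}, leaving only f.
Block 5, plot 3: block 5 has {b, c, d, e, f} and plot 3 has {b, d, f, g}, leaving only a.
Block 3, plot 3: block 3 has {b, d, e, f, g} and plot 3 has {a, b, d, f, g}, leaving only c.
Block 3, plot 1: block 3 has {b, c, d, e, f, g} and plot 1 has {e, f, g}, leaving only a.
Block 5, plot 7: block 5 has {a, b, c, d, e, f} and plot 7 has {a, b, c, d, e, f}, leaving only g.
Block 6, plot 2: block 6 has {a, d, f, g} and plot 2 has {c, d, e, f, g}, leaving only b.
Block 1, plot 2: block 1 has {c, e, f, g} and plot 2 has {b, c, d, e, f, g}, leaving only a.
Block 1, plot 5: block 1 has {a, c, e, f, g} and plot 5 has {c, d, e, f, g}, leaving only b.
Block 7 already has {c, d, e, f} and plot 5 already has {b, c, d, e, f, g}, so block 7, plot 5 must be a.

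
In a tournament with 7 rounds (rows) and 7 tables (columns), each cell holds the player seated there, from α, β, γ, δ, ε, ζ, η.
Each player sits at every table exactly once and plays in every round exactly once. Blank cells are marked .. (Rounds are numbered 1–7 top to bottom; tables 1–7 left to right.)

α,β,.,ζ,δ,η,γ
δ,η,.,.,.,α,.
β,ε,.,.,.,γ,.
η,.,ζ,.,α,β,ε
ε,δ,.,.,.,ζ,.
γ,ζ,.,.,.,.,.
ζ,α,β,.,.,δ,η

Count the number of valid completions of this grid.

Round 1, table 3: eliminating its round and table leaves {ε}.
Round 2, table 3: eliminating its round and table leaves {γ, ε}.
Round 2, table 4: eliminating its round and table leaves {β, γ, ε}.
Round 2, table 5: eliminating its round and table leaves {β, γ, ε, ζ}.
Round 2, table 7: eliminating its round and table leaves {β, ζ}.
Round 3, table 3: eliminating its round and table leaves {α, δ, η}.
Round 3, table 4: eliminating its round and table leaves {α, δ, η}.
Round 3, table 5: eliminating its round and table leaves {ζ, η}.
Round 3, table 7: eliminating its round and table leaves {α, δ, ζ}.
Round 4, table 2: eliminating its round and table leaves {γ}.
Round 4, table 4: eliminating its round and table leaves {γ, δ}.
Round 5, table 3: eliminating its round and table leaves {α, γ, η}.
Round 5, table 4: eliminating its round and table leaves {α, β, γ, η}.
Round 5, table 5: eliminating its round and table leaves {β, γ, η}.
Round 5, table 7: eliminating its round and table leaves {α, β}.
Round 6, table 3: eliminating its round and table leaves {α, δ, ε, η}.
Round 6, table 4: eliminating its round and table leaves {α, β, δ, ε, η}.
Round 6, table 5: eliminating its round and table leaves {β, ε, η}.
Round 6, table 6: eliminating its round and table leaves {ε}.
Round 6, table 7: eliminating its round and table leaves {α, β, δ}.
Round 7, table 4: eliminating its round and table leaves {γ, ε}.
Round 7, table 5: eliminating its round and table leaves {γ, ε}.
Enumerating the assignments across these blanks that avoid any round or table repeat gives 8 completions.

8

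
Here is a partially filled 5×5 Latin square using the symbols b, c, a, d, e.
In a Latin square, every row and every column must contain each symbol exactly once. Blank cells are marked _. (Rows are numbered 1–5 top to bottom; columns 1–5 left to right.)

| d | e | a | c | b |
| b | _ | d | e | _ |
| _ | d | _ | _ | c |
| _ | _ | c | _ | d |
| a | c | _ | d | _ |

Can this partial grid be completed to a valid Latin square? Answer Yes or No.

Row 2, column 2: row 2 has {b, d, e} and column 2 has {c, d, e}, so it must be a.
Now row 2, column 5: row 2 together with column 5 already contain {b, c, a, d, e} — every symbol — so nothing can go there. The grid has no valid completion.

No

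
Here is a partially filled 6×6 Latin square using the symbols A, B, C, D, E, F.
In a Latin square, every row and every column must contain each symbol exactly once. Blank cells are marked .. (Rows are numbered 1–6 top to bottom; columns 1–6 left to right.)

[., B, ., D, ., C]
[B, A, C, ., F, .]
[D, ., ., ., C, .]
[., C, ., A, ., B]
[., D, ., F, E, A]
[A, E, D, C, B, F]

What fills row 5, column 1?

C

Row 5 already has {A, D, E, F} and column 1 already has {A, B, D}, so row 5, column 1 must be C.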